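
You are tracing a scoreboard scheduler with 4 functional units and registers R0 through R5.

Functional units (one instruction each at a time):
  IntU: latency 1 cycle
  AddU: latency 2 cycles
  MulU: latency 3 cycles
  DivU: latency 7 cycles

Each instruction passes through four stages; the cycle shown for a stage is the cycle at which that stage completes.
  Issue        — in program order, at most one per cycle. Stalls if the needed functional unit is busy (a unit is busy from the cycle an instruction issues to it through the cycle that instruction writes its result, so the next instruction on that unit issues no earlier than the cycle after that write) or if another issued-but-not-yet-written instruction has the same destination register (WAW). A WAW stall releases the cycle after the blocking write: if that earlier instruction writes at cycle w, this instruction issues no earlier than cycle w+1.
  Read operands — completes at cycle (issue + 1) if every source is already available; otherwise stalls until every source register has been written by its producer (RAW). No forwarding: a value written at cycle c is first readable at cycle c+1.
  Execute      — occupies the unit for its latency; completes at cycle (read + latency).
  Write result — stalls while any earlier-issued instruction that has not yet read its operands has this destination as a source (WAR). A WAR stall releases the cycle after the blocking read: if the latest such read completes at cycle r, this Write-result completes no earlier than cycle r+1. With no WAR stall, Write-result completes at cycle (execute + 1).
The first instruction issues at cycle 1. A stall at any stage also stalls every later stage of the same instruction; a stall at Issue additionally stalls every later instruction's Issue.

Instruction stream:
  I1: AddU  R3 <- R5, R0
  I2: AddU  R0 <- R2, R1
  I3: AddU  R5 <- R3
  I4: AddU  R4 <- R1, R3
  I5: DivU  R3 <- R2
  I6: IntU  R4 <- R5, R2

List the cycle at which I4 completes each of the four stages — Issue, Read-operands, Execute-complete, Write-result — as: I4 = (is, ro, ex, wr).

I4 = (16, 17, 19, 20)

t=1  I1 dispatched to AddU
t=2  I1 operands ready
t=4  I1 complete
t=5  R3←I1
t=6  I2 dispatched to AddU
t=7  I2 operands ready
t=9  I2 complete
t=10  R0←I2
t=11  I3 dispatched to AddU
t=12  I3 operands ready
t=14  I3 complete
t=15  R5←I3
t=16  I4 dispatched to AddU
t=17  I4 operands ready | I5 dispatched to DivU
t=18  I5 operands ready
t=19  I4 complete
t=20  R4←I4
t=21  I6 dispatched to IntU
t=22  I6 operands ready
t=23  I6 complete
t=24  R4←I6
t=25  I5 complete
t=26  R3←I5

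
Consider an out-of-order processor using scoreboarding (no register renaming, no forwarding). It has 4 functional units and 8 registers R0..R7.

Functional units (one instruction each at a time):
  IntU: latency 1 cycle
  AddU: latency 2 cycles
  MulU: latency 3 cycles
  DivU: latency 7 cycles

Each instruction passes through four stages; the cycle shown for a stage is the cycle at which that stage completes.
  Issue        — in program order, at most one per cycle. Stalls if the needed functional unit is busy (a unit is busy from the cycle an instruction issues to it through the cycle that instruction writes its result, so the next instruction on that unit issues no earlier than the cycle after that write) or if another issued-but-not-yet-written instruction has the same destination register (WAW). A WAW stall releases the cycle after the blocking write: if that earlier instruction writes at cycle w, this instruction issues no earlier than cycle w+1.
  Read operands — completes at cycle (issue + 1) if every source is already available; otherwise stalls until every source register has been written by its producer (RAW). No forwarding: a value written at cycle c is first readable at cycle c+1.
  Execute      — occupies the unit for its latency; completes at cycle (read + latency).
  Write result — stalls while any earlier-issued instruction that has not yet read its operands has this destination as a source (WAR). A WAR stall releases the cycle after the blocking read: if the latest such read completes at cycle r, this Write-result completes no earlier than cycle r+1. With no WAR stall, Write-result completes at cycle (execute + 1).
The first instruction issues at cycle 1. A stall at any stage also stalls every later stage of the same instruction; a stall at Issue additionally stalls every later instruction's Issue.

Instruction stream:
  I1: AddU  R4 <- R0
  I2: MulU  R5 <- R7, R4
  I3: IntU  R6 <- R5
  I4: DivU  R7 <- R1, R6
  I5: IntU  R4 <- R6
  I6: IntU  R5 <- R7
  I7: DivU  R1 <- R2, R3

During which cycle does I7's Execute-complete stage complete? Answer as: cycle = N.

cycle = 31

1) issue 1, read 2, done 4, write 5
2) issue 2, read 6, done 9, write 10  <RAW R4: wait I1 write@5>
3) issue 3, read 11, done 12, write 13  <RAW R5: wait I2 write@10>
4) issue 4, read 14, done 21, write 22  <RAW R6: wait I3 write@13>
5) issue 14, read 15, done 16, write 17  <struct: IntU busy until I3 writes@13>
6) issue 18, read 23, done 24, write 25  <struct: IntU busy until I5 writes@17 / RAW R7: wait I4 write@22>
7) issue 23, read 24, done 31, write 32  <struct: DivU busy until I4 writes@22>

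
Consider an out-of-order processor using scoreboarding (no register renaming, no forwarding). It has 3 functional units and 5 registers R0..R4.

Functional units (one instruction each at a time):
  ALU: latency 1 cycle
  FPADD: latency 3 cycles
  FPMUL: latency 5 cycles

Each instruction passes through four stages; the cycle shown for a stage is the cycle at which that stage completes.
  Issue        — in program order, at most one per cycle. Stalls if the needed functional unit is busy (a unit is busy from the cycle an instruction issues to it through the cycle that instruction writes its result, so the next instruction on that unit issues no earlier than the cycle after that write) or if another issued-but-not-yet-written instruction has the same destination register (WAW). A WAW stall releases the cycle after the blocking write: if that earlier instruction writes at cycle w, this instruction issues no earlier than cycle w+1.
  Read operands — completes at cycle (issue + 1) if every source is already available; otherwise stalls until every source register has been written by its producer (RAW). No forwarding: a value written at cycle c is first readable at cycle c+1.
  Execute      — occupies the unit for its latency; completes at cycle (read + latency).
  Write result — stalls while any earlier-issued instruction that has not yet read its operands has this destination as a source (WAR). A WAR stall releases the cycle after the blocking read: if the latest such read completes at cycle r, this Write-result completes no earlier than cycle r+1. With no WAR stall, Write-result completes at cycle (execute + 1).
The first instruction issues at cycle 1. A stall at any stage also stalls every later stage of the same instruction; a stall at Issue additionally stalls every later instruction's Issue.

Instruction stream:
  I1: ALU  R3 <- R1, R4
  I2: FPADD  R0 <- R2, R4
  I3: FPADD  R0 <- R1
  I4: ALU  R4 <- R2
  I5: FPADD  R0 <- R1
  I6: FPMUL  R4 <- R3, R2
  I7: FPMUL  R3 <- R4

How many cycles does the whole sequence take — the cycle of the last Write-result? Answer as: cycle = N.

cycle = 30

  I1 | 1 | 2 | 3 | 4
  I2 | 2 | 3 | 6 | 7
  I3 | 8 | 9 | 12 | 13   struct: FPADD busy until I2 writes@7
  I4 | 9 | 10 | 11 | 12
  I5 | 14 | 15 | 18 | 19   struct: FPADD busy until I3 writes@13
  I6 | 15 | 16 | 21 | 22
  I7 | 23 | 24 | 29 | 30   struct: FPMUL busy until I6 writes@22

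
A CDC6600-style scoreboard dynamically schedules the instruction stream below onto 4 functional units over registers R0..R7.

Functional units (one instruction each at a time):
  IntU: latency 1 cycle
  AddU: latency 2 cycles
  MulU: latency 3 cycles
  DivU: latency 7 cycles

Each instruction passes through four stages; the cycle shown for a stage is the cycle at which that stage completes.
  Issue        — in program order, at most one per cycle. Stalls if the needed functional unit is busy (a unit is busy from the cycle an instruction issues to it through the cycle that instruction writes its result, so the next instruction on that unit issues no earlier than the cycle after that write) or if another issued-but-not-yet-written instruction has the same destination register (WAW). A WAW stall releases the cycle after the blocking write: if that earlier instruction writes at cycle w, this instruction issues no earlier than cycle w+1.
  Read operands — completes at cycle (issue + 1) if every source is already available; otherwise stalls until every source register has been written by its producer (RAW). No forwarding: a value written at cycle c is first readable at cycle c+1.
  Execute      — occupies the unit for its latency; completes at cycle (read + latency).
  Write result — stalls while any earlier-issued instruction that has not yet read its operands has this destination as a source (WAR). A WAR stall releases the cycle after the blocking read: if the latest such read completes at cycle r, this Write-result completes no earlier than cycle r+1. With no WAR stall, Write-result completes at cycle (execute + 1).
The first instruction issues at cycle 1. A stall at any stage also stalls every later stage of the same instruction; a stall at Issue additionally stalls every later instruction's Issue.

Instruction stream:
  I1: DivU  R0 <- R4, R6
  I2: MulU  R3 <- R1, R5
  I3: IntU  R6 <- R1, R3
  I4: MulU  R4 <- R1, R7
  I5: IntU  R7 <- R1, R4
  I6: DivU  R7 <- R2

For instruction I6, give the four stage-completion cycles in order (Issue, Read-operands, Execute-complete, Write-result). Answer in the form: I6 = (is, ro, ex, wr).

I1  is:1  ro:2  ex:9  wr:10
I2  is:2  ro:3  ex:6  wr:7
I3  is:3  ro:8  ex:9  wr:10  — RAW R3: wait I2 write@7
I4  is:8  ro:9  ex:12  wr:13  — struct: MulU busy until I2 writes@7
I5  is:11  ro:14  ex:15  wr:16  — struct: IntU busy until I3 writes@10, RAW R4: wait I4 write@13
I6  is:17  ro:18  ex:25  wr:26  — WAW R7: wait I5 write@16

I6 = (17, 18, 25, 26)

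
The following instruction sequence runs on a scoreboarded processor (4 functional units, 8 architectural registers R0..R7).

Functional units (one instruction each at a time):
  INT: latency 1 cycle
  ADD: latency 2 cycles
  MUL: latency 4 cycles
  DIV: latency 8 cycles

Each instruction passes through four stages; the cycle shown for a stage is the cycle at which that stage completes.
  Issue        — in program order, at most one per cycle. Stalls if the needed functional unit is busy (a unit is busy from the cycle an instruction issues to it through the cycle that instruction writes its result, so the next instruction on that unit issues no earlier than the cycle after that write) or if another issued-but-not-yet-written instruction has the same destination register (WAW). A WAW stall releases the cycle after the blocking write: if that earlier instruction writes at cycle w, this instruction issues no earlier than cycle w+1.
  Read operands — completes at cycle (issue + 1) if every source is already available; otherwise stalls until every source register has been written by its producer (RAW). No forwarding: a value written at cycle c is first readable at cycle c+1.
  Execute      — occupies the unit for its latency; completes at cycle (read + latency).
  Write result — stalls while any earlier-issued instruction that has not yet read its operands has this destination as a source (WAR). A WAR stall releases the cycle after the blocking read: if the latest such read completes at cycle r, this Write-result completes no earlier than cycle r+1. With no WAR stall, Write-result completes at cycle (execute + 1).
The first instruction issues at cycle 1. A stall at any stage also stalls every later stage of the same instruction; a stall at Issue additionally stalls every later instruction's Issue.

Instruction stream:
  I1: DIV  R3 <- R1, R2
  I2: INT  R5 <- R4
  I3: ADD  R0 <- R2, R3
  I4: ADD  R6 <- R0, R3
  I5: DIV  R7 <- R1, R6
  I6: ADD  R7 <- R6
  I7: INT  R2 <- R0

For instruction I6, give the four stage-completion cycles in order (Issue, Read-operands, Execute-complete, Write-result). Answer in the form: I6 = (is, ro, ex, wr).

  I1 | 1 | 2 | 10 | 11
  I2 | 2 | 3 | 4 | 5
  I3 | 3 | 12 | 14 | 15   RAW R3: wait I1 write@11
  I4 | 16 | 17 | 19 | 20   struct: ADD busy until I3 writes@15
  I5 | 17 | 21 | 29 | 30   RAW R6: wait I4 write@20
  I6 | 31 | 32 | 34 | 35   WAW R7: wait I5 write@30
  I7 | 32 | 33 | 34 | 35

I6 = (31, 32, 34, 35)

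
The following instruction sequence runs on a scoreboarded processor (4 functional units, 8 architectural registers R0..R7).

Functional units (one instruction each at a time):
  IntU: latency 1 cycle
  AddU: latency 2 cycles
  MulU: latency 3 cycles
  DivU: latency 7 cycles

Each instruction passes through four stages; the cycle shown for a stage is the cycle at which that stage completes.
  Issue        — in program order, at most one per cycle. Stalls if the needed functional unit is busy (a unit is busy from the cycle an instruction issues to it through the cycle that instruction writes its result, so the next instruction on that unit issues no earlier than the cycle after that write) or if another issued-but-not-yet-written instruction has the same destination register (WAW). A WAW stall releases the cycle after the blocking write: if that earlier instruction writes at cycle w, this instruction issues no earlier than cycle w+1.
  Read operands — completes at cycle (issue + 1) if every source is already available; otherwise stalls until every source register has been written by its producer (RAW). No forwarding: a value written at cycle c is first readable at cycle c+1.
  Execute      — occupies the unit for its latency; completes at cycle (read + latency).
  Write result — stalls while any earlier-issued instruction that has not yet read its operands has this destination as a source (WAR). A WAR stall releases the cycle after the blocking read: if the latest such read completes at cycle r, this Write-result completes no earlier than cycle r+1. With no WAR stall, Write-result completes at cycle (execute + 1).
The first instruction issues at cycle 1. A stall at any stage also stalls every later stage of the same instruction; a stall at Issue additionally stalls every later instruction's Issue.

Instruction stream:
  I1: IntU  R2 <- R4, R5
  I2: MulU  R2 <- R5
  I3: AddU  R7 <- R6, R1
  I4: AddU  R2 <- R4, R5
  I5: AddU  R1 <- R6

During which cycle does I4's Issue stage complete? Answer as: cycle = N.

c1: I1 dispatched to IntU
c2: I1 operands ready
c3: I1 complete
c4: R2←I1
c5: I2 dispatched to MulU
c6: I2 operands ready; I3 dispatched to AddU
c7: I3 operands ready
c9: I2 complete; I3 complete
c10: R2←I2; R7←I3
c11: I4 dispatched to AddU
c12: I4 operands ready
c14: I4 complete
c15: R2←I4
c16: I5 dispatched to AddU
c17: I5 operands ready
c19: I5 complete
c20: R1←I5

cycle = 11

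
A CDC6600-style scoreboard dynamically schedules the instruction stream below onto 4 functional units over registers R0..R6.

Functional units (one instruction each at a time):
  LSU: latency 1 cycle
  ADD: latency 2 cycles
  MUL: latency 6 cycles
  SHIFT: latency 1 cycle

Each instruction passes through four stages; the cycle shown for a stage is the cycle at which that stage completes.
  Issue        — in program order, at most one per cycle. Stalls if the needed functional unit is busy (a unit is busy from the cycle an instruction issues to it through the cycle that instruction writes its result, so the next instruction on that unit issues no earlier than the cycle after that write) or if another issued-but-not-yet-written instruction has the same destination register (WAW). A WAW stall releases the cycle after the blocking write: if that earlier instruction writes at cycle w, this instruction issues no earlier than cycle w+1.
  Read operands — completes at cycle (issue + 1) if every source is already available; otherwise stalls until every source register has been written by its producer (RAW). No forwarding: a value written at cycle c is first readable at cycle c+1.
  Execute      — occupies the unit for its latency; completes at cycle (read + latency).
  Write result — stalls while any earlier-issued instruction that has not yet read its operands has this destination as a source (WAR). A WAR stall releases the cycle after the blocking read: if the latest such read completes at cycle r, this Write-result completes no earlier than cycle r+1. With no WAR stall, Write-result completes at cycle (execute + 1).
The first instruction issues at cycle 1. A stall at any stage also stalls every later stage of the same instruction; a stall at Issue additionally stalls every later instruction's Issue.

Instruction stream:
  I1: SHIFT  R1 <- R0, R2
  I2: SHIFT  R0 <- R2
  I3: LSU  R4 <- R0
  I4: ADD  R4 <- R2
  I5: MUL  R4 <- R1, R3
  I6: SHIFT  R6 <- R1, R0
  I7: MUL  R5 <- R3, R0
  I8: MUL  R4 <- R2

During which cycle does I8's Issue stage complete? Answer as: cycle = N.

cycle 1: issue I1 (SHIFT)
cycle 2: I1 read-ops
cycle 3: I1 finished on SHIFT
cycle 4: I1→R1
cycle 5: issue I2 (SHIFT)
cycle 6: I2 read-ops; issue I3 (LSU)
cycle 7: I2 finished on SHIFT
cycle 8: I2→R0
cycle 9: I3 read-ops
cycle 10: I3 finished on LSU
cycle 11: I3→R4
cycle 12: issue I4 (ADD)
cycle 13: I4 read-ops
cycle 15: I4 finished on ADD
cycle 16: I4→R4
cycle 17: issue I5 (MUL)
cycle 18: I5 read-ops; issue I6 (SHIFT)
cycle 19: I6 read-ops
cycle 20: I6 finished on SHIFT
cycle 21: I6→R6
cycle 24: I5 finished on MUL
cycle 25: I5→R4
cycle 26: issue I7 (MUL)
cycle 27: I7 read-ops
cycle 33: I7 finished on MUL
cycle 34: I7→R5
cycle 35: issue I8 (MUL)
cycle 36: I8 read-ops
cycle 42: I8 finished on MUL
cycle 43: I8→R4

cycle = 35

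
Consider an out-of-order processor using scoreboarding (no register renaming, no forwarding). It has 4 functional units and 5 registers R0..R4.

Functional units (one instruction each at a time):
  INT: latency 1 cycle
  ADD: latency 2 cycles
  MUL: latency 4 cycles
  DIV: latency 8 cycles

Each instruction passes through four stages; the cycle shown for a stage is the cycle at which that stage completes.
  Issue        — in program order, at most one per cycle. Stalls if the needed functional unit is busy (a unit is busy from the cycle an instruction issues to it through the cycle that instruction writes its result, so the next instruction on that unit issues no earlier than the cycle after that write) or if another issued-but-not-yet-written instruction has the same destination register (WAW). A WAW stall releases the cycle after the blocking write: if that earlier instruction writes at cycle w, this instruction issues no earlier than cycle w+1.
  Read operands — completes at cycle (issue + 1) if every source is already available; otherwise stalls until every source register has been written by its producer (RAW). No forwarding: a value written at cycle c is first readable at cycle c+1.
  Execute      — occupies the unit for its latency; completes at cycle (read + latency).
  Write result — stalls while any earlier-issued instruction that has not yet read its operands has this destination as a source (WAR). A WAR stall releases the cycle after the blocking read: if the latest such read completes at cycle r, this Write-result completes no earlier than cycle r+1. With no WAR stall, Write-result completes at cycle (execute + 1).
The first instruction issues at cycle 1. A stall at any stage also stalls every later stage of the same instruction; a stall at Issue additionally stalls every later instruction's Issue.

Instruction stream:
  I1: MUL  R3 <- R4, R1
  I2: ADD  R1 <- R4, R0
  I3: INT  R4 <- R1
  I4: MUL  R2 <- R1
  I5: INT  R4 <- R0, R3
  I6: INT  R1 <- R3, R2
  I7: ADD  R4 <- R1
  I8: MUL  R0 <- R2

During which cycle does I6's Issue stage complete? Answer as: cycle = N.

cycle = 14

[I1] 1/2/6/7
[I2] 2/3/5/6
[I3] 3/7/8/9  (RAW R1: wait I2 write@6)
[I4] 8/9/13/14  (struct: MUL busy until I1 writes@7)
[I5] 10/11/12/13  (struct: INT busy until I3 writes@9)
[I6] 14/15/16/17  (struct: INT busy until I5 writes@13)
[I7] 15/18/20/21  (RAW R1: wait I6 write@17)
[I8] 16/17/21/22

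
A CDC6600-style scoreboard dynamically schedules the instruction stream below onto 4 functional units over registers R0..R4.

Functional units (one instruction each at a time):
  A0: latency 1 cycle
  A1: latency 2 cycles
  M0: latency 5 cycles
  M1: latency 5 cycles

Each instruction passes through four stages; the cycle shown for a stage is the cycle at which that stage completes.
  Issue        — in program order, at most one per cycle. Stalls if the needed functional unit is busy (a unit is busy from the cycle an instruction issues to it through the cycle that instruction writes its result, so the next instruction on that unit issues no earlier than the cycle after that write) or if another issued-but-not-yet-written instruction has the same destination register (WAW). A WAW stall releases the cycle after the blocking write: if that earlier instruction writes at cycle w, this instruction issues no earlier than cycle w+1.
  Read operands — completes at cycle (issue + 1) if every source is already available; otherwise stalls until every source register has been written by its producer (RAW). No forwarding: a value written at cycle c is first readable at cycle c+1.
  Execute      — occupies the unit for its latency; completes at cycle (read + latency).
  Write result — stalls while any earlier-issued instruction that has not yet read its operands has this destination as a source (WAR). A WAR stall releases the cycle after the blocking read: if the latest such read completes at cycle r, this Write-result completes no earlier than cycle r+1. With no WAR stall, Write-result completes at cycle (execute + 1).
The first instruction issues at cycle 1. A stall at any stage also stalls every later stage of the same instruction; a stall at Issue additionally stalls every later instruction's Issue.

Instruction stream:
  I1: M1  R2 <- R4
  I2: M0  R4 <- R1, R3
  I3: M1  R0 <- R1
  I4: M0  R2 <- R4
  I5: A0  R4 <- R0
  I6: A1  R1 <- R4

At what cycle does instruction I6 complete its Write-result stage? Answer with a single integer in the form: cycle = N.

cycle = 23

t=1  I1 issues→M1
t=2  I1 reads, I2 issues→M0
t=3  I2 reads
t=7  I1 exec-done
t=8  I1 writes R2, I2 exec-done
t=9  I2 writes R4, I3 issues→M1
t=10  I3 reads, I4 issues→M0
t=11  I4 reads, I5 issues→A0
t=12  I6 issues→A1
t=15  I3 exec-done
t=16  I3 writes R0, I4 exec-done
t=17  I4 writes R2, I5 reads
t=18  I5 exec-done
t=19  I5 writes R4
t=20  I6 reads
t=22  I6 exec-done
t=23  I6 writes R1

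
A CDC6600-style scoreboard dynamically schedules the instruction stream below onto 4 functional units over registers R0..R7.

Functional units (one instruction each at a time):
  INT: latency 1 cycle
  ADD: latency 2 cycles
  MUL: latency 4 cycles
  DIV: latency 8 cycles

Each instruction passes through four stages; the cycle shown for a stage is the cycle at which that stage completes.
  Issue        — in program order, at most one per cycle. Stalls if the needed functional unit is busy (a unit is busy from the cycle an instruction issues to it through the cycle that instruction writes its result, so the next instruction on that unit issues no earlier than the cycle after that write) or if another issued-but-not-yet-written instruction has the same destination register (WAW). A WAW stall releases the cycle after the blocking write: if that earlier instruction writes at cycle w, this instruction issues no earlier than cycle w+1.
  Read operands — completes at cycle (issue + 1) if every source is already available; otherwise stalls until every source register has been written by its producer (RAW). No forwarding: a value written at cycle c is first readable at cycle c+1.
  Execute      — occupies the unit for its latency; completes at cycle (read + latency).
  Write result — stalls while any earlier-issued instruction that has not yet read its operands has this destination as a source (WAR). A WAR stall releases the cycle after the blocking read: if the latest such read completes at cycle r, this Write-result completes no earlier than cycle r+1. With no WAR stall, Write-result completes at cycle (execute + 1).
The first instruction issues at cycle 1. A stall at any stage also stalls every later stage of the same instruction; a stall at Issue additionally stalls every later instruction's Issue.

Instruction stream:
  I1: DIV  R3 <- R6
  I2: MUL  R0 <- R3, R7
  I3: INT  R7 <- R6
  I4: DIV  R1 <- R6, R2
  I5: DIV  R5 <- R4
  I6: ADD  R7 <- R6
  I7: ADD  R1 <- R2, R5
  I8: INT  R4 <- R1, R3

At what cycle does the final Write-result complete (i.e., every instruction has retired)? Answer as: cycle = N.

1) issue 1, read 2, done 10, write 11
2) issue 2, read 12, done 16, write 17  <RAW R3: wait I1 write@11>
3) issue 3, read 4, done 5, write 13  <WAR R7: wait I2 read@12>
4) issue 12, read 13, done 21, write 22  <struct: DIV busy until I1 writes@11>
5) issue 23, read 24, done 32, write 33  <struct: DIV busy until I4 writes@22>
6) issue 24, read 25, done 27, write 28
7) issue 29, read 34, done 36, write 37  <struct: ADD busy until I6 writes@28 / RAW R5: wait I5 write@33>
8) issue 30, read 38, done 39, write 40  <RAW R1: wait I7 write@37>

cycle = 40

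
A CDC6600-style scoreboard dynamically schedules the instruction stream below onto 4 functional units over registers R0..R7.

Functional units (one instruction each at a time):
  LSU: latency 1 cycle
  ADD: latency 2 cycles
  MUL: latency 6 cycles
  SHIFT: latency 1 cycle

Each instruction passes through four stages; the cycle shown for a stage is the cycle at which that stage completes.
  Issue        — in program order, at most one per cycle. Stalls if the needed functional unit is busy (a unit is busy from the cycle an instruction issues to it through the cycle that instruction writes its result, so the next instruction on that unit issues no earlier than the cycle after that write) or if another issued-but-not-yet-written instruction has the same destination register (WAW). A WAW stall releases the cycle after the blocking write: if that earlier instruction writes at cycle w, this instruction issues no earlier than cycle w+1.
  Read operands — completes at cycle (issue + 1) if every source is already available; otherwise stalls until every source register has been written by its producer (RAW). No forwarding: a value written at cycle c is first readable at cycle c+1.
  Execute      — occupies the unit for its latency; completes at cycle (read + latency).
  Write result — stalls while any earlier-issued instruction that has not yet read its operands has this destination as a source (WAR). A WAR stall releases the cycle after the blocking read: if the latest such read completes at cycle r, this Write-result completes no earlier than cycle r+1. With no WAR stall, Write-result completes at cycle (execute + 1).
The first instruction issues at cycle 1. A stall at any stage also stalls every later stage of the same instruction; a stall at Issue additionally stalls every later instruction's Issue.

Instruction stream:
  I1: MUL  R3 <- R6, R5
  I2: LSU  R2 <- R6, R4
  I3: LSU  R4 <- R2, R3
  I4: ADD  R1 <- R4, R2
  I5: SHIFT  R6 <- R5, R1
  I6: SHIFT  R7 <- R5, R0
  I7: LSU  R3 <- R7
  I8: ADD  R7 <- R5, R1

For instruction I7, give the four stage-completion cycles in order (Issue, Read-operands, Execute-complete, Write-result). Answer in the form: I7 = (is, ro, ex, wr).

I7 = (21, 24, 25, 26)

cycle 1: I1 issues→MUL
cycle 2: I1 reads · I2 issues→LSU
cycle 3: I2 reads
cycle 4: I2 exec-done
cycle 5: I2 writes R2
cycle 6: I3 issues→LSU
cycle 7: I4 issues→ADD
cycle 8: I1 exec-done · I5 issues→SHIFT
cycle 9: I1 writes R3
cycle 10: I3 reads
cycle 11: I3 exec-done
cycle 12: I3 writes R4
cycle 13: I4 reads
cycle 15: I4 exec-done
cycle 16: I4 writes R1
cycle 17: I5 reads
cycle 18: I5 exec-done
cycle 19: I5 writes R6
cycle 20: I6 issues→SHIFT
cycle 21: I6 reads · I7 issues→LSU
cycle 22: I6 exec-done
cycle 23: I6 writes R7
cycle 24: I7 reads · I8 issues→ADD
cycle 25: I7 exec-done · I8 reads
cycle 26: I7 writes R3
cycle 27: I8 exec-done
cycle 28: I8 writes R7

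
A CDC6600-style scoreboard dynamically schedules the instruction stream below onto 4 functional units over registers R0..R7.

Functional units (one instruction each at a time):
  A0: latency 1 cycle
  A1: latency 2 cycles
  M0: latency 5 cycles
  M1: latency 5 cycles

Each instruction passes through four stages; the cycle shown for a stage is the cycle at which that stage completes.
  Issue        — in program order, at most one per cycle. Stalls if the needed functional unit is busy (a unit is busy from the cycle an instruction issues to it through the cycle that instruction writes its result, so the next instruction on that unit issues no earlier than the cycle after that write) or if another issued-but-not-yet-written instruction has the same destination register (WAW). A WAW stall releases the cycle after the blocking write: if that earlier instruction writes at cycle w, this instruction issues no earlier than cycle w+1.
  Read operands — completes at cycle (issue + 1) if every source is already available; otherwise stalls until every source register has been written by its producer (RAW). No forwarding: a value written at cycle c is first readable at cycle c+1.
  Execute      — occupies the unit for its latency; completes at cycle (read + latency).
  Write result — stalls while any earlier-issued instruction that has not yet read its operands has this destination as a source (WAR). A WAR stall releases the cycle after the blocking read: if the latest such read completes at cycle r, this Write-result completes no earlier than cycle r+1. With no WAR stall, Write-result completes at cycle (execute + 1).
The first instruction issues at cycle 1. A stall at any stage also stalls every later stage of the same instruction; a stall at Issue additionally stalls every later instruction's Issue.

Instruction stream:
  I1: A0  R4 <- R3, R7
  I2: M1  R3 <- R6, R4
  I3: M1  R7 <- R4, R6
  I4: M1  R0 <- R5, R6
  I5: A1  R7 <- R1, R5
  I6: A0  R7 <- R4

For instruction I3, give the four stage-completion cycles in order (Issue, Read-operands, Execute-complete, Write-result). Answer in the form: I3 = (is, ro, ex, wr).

c1: I1 issues→A0
c2: I1 reads | I2 issues→M1
c3: I1 exec-done
c4: I1 writes R4
c5: I2 reads
c10: I2 exec-done
c11: I2 writes R3
c12: I3 issues→M1
c13: I3 reads
c18: I3 exec-done
c19: I3 writes R7
c20: I4 issues→M1
c21: I4 reads | I5 issues→A1
c22: I5 reads
c24: I5 exec-done
c25: I5 writes R7
c26: I4 exec-done | I6 issues→A0
c27: I4 writes R0 | I6 reads
c28: I6 exec-done
c29: I6 writes R7

I3 = (12, 13, 18, 19)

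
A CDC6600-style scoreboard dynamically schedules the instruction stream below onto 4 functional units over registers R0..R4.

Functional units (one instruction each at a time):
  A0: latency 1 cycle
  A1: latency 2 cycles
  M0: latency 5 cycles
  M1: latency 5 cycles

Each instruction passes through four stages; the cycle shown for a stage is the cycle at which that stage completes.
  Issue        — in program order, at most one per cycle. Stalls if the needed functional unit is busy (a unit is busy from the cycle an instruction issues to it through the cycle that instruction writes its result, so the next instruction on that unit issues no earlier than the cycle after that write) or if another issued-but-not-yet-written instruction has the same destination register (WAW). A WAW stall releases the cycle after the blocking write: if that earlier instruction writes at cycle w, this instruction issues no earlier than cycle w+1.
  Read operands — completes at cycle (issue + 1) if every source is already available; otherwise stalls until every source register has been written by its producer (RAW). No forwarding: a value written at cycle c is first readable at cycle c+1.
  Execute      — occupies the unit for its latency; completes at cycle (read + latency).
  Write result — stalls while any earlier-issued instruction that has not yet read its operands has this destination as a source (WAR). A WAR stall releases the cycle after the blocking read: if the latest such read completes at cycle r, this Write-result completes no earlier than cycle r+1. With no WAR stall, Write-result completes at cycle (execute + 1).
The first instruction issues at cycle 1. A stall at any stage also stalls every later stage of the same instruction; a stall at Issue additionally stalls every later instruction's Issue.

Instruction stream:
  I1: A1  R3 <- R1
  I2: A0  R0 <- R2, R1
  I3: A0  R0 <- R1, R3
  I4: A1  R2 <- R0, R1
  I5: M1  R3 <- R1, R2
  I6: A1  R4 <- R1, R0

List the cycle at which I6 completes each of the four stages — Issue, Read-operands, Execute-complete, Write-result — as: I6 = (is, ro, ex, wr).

t=1  issue I1 (A1)
t=2  I1 read-ops | issue I2 (A0)
t=3  I2 read-ops
t=4  I1 finished on A1 | I2 finished on A0
t=5  I1→R3 | I2→R0
t=6  issue I3 (A0)
t=7  I3 read-ops | issue I4 (A1)
t=8  I3 finished on A0 | issue I5 (M1)
t=9  I3→R0
t=10  I4 read-ops
t=12  I4 finished on A1
t=13  I4→R2
t=14  I5 read-ops | issue I6 (A1)
t=15  I6 read-ops
t=17  I6 finished on A1
t=18  I6→R4
t=19  I5 finished on M1
t=20  I5→R3

I6 = (14, 15, 17, 18)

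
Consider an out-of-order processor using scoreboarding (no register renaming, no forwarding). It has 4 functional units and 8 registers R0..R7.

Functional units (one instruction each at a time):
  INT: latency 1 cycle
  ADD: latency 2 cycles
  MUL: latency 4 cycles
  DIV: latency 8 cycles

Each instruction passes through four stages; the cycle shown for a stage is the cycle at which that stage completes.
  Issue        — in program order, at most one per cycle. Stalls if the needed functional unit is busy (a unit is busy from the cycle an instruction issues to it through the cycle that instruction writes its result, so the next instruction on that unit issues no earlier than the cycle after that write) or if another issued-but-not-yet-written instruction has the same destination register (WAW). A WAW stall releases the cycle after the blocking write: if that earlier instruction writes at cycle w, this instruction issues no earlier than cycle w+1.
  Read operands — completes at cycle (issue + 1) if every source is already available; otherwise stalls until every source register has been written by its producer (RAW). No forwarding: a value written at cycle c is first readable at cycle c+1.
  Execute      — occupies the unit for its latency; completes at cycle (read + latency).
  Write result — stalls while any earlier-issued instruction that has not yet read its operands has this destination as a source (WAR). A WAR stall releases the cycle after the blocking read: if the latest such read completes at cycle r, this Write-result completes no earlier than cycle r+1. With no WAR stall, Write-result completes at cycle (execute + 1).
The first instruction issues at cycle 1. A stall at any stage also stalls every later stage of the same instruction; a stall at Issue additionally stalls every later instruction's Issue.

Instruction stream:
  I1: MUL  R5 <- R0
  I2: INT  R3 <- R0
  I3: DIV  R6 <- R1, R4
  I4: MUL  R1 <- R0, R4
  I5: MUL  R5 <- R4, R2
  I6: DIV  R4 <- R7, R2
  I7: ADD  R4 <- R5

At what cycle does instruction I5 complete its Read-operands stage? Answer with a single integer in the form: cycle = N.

I1  is:1  ro:2  ex:6  wr:7
I2  is:2  ro:3  ex:4  wr:5
I3  is:3  ro:4  ex:12  wr:13
I4  is:8  ro:9  ex:13  wr:14  — struct: MUL busy until I1 writes@7
I5  is:15  ro:16  ex:20  wr:21  — struct: MUL busy until I4 writes@14
I6  is:16  ro:17  ex:25  wr:26
I7  is:27  ro:28  ex:30  wr:31  — WAW R4: wait I6 write@26

cycle = 16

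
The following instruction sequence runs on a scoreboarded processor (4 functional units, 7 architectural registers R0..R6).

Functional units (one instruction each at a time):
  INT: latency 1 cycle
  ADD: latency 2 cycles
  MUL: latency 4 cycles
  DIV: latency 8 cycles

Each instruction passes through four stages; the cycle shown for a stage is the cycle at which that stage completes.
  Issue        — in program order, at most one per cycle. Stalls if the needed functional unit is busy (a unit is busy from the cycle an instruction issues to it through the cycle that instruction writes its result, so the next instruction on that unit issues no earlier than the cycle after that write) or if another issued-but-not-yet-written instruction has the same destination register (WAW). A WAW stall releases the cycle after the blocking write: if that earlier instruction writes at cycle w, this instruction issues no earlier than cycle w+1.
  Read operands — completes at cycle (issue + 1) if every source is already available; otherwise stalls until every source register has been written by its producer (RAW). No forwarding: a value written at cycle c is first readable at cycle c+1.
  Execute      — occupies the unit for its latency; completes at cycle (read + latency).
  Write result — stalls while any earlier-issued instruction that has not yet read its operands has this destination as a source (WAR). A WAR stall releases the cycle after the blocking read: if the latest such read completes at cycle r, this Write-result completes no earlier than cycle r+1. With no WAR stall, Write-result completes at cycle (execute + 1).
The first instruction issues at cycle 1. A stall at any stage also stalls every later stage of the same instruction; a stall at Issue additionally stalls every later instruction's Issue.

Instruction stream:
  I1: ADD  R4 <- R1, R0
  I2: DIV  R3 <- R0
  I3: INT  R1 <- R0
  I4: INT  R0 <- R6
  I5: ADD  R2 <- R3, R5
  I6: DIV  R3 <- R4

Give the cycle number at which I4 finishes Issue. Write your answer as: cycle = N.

cycle 1: I1 issues→ADD
cycle 2: I1 reads · I2 issues→DIV
cycle 3: I2 reads · I3 issues→INT
cycle 4: I1 exec-done · I3 reads
cycle 5: I1 writes R4 · I3 exec-done
cycle 6: I3 writes R1
cycle 7: I4 issues→INT
cycle 8: I4 reads · I5 issues→ADD
cycle 9: I4 exec-done
cycle 10: I4 writes R0
cycle 11: I2 exec-done
cycle 12: I2 writes R3
cycle 13: I5 reads · I6 issues→DIV
cycle 14: I6 reads
cycle 15: I5 exec-done
cycle 16: I5 writes R2
cycle 22: I6 exec-done
cycle 23: I6 writes R3

cycle = 7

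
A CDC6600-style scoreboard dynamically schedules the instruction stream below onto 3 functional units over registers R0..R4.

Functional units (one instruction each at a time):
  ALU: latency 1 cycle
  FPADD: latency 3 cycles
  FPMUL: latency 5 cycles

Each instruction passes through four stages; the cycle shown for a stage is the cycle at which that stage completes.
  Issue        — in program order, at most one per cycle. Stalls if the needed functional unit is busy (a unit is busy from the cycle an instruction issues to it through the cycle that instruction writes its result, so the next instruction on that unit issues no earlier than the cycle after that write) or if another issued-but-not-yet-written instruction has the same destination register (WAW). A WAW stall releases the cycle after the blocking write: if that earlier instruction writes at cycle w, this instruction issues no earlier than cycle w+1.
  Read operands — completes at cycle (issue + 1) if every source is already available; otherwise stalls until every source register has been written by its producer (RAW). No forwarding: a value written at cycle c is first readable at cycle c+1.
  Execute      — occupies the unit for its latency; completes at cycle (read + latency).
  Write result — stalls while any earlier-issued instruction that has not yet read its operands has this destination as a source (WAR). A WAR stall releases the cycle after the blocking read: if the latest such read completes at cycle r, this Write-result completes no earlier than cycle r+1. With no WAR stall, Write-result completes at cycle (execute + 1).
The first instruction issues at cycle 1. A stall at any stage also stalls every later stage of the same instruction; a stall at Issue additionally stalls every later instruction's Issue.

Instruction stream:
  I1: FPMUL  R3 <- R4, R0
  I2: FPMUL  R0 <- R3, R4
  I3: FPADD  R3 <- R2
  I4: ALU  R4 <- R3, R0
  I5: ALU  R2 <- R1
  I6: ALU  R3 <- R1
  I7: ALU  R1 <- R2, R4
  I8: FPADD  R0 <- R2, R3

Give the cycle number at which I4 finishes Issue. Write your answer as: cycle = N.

cycle 1: I1→FPMUL
cycle 2: I1 RO
cycle 7: I1 EX
cycle 8: I1 WR R3
cycle 9: I2→FPMUL
cycle 10: I2 RO, I3→FPADD
cycle 11: I3 RO, I4→ALU
cycle 14: I3 EX
cycle 15: I2 EX, I3 WR R3
cycle 16: I2 WR R0
cycle 17: I4 RO
cycle 18: I4 EX
cycle 19: I4 WR R4
cycle 20: I5→ALU
cycle 21: I5 RO
cycle 22: I5 EX
cycle 23: I5 WR R2
cycle 24: I6→ALU
cycle 25: I6 RO
cycle 26: I6 EX
cycle 27: I6 WR R3
cycle 28: I7→ALU
cycle 29: I7 RO, I8→FPADD
cycle 30: I7 EX, I8 RO
cycle 31: I7 WR R1
cycle 33: I8 EX
cycle 34: I8 WR R0

cycle = 11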